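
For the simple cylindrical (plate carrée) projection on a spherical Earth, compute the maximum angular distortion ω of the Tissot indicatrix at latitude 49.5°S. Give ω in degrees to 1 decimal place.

For the equirectangular projection with φ₀ = 0 (plate carrée), h = 1 along meridians and k = sec φ along parallels.
At 49.5°: h = 1.000, k = 1.540; principal scales a = 1.540, b = 1.000.
sin(ω/2) = (a − b)/(a + b) = 0.5398/2.540 = 0.2125, so ω = 2 arcsin(0.2125) ≈ 24.5°.

24.5°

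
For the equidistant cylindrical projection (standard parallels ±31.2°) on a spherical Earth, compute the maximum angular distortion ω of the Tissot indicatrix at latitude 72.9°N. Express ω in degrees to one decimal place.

With standard parallel φ₀ = 31.2°, the equirectangular projection gives x = Rλ cos φ₀, y = Rφ, so h = 1 and k = cos 31.2° / cos φ.
At 72.9°: h = 1.000, k = 2.909; principal scales a = 2.909, b = 1.000.
sin(ω/2) = (a − b)/(a + b) = 1.909/3.909 = 0.4884, so ω = 2 arcsin(0.4884) ≈ 58.5°.

58.5°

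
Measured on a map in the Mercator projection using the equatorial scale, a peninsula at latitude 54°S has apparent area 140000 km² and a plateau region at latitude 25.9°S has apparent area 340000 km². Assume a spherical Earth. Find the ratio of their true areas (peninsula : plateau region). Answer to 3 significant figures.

On Mercator the areal scale is sec²φ, so true area = apparent × cos²φ.
True area of peninsula: 140000 × cos²(54°) = 140000 × 0.3455 = 48370 km².
True area of plateau region: 340000 × cos²(25.9°) = 340000 × 0.8092 = 275100 km².
Ratio = 48370 / 275100 ≈ 0.176.

0.176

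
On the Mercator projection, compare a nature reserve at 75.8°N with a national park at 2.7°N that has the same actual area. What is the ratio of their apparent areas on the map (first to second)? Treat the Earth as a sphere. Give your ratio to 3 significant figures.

On Mercator, area is exaggerated by sec²φ = 1/cos²φ.
At 75.8°: sec²(75.8°) = 1/0.2453² = 16.62.
At 2.7°: sec²(2.7°) = 1/0.9989² = 1.002.
Ratio = 16.62/1.002 = cos²(2.7°)/cos²(75.8°) ≈ 16.6.

16.6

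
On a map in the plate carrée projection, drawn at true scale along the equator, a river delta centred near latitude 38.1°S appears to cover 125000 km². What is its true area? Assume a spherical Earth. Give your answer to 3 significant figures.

Plate carrée maps x = Rλ, y = Rφ. The meridian scale is h = 1 and the parallel scale is k = 1/cos φ = sec φ.
Areal scale = h·k = 1 × sec φ; at 38.1°, h = 1.000, k = 1.271, so h·k = 1.271.
True area = apparent / (areal scale) = 125000 / 1.271 ≈ 98400 km².

98400 km²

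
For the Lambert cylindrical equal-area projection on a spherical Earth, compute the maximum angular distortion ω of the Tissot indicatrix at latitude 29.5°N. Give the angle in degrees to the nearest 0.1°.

15.9°

The Lambert cylindrical equal-area projection is the cylindrical equal-area projection with its standard parallel at the equator (φ₀ = 0). Cylindrical equal-area (φ₀ = 0°): h = cos φ / cos 0° along meridians, k = cos 0° / cos φ along parallels; h·k = 1.
At 29.5°: h = 0.8704, k = 1.149; principal scales a = 1.149, b = 0.8704.
sin(ω/2) = (a − b)/(a + b) = 0.2786/2.019 = 0.1380, so ω = 2 arcsin(0.1380) ≈ 15.9°.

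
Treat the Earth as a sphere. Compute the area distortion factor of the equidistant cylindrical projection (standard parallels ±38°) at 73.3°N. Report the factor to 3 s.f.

The equidistant cylindrical projection with φ₀ = 38° has h = 1 (meridians true) and k = cos φ₀ / cos φ along parallels.
Areal scale = h·k = 1 × cos φ₀ / cos φ; at 73.3°, h = 1.000, k = 2.742, so h·k = 2.742.

2.74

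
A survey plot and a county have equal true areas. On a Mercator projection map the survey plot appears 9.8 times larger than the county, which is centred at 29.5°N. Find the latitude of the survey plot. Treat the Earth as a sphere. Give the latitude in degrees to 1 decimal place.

73.9°

On Mercator, (apparent₁)/(apparent₂) = sec²φ₁ / sec²φ₂ when true areas are equal.
cos²φ₂ / cos²φ₁ = 9.8  ⇒  cos φ₁ = cos 29.5° / √9.8 = 0.8704/3.130 = 0.2780.
φ₁ = arccos(0.2780) ≈ 73.9°.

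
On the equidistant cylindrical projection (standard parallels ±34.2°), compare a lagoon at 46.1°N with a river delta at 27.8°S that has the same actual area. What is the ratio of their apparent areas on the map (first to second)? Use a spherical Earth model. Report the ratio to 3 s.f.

The equidistant cylindrical projection with φ₀ = 34.2° has h = 1 (meridians true) and k = cos φ₀ / cos φ along parallels.
Areal scale at 46.1°: h·k = 1.000 × 1.193 = 1.193.
Areal scale at 27.8°: h·k = 1.000 × 0.9350 = 0.9350.
Ratio = 1.193/0.9350 ≈ 1.28.

1.28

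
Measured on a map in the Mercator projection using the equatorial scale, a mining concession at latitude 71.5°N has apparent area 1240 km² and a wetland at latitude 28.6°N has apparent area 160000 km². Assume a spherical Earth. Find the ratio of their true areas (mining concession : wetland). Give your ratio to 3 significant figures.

0.00101

Since Mercator area scale is 1/cos²φ, the true area equals the apparent area multiplied by cos²φ.
True area of mining concession: 1240 × cos²(71.5°) = 1240 × 0.1007 = 124.8 km².
True area of wetland: 160000 × cos²(28.6°) = 160000 × 0.7709 = 123300 km².
Ratio = 124.8 / 123300 ≈ 0.00101.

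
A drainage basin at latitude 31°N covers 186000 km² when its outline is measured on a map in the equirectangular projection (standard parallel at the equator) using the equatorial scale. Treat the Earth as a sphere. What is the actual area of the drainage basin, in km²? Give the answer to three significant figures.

For the equirectangular projection with φ₀ = 0 (plate carrée), h = 1 along meridians and k = sec φ along parallels.
Areal scale = h·k = 1 × sec φ; at 31°, h = 1.000, k = 1.167, so h·k = 1.167.
True area = apparent / (areal scale) = 186000 / 1.167 ≈ 159000 km².

159000 km²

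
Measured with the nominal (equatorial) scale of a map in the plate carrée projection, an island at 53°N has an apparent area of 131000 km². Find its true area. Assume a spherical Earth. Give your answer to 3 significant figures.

For the equirectangular projection with φ₀ = 0 (plate carrée), h = 1 along meridians and k = sec φ along parallels.
Areal scale = h·k = 1 × sec φ; at 53°, h = 1.000, k = 1.662, so h·k = 1.662.
True area = apparent / (areal scale) = 131000 / 1.662 ≈ 78800 km².

78800 km²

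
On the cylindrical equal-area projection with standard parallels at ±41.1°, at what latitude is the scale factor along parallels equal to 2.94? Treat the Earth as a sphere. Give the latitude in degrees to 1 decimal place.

75.1°

For cylindrical equal-area with standard parallel φ₀, h = cos φ / cos φ₀ and k = cos φ₀ / cos φ, so h·k = 1.
k = cos φ₀ / cos φ = 2.94  ⇒  cos φ = cos 41.1° / 2.94 = 0.2563.
φ = arccos(0.2563) ≈ 75.1°.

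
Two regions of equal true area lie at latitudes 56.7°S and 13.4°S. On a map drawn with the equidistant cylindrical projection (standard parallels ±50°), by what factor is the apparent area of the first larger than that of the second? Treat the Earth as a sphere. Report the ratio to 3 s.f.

1.77

The equidistant cylindrical projection with φ₀ = 50° has h = 1 (meridians true) and k = cos φ₀ / cos φ along parallels.
Areal scale at 56.7°: h·k = 1.000 × 1.171 = 1.171.
Areal scale at 13.4°: h·k = 1.000 × 0.6608 = 0.6608.
Ratio = 1.171/0.6608 ≈ 1.77.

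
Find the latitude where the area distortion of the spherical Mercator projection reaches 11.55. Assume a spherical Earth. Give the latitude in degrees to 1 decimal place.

72.9°

Mercator areal scale is sec²φ.
sec²φ = 11.55  ⇒  cos²φ = 0.08658  ⇒  cos φ = 0.2942.
φ = arccos(0.2942) ≈ 72.9°.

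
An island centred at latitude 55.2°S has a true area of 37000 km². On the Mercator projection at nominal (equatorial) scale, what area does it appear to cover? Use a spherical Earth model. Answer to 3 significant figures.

For Mercator, h = k = sec φ (a conformal cylindrical projection has a single point scale, 1/cos φ).
Areal scale = k² = sec²φ = 1/cos²(55.2°) = 1/0.5707² = 3.070.
Apparent area = 37000 × 3.070 ≈ 114000 km².

114000 km²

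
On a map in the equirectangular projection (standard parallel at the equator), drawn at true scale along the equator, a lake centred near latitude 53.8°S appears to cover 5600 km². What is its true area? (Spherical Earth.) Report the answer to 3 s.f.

Plate carrée maps x = Rλ, y = Rφ. The meridian scale is h = 1 and the parallel scale is k = 1/cos φ = sec φ.
Areal scale = h·k = 1 × sec φ; at 53.8°, h = 1.000, k = 1.693, so h·k = 1.693.
True area = apparent / (areal scale) = 5600 / 1.693 ≈ 3310 km².

3310 km²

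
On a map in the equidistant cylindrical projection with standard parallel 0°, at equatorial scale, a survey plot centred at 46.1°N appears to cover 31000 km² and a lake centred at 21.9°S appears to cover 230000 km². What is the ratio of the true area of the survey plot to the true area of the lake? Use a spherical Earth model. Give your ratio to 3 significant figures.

Plate carrée has h = 1 and k = sec φ, giving areal scale sec φ; true area = (apparent area) · cos φ.
True area of survey plot: 31000 × cos(46.1°) = 31000 × 0.6934 = 21500 km².
True area of lake: 230000 × cos(21.9°) = 230000 × 0.9278 = 213400 km².
Ratio = 21500 / 213400 ≈ 0.101.

0.101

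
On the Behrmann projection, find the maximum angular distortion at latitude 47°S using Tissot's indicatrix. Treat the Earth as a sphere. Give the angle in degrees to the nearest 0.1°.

Behrmann is a cylindrical equal-area projection with standard parallels at ±30°. For cylindrical equal-area with standard parallel φ₀, h = cos φ / cos φ₀ and k = cos φ₀ / cos φ, so h·k = 1.
At 47°: h = 0.7875, k = 1.270; principal scales a = 1.270, b = 0.7875.
sin(ω/2) = (a − b)/(a + b) = 0.4823/2.057 = 0.2344, so ω = 2 arcsin(0.2344) ≈ 27.1°.

27.1°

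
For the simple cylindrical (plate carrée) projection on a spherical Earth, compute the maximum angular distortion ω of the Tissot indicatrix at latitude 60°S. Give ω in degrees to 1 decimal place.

38.9°

Plate carrée maps x = Rλ, y = Rφ. The meridian scale is h = 1 and the parallel scale is k = 1/cos φ = sec φ.
At 60°: h = 1.000, k = 2.000; principal scales a = 2.000, b = 1.000.
sin(ω/2) = (a − b)/(a + b) = 1.0000/3.000 = 0.3333, so ω = 2 arcsin(0.3333) ≈ 38.9°.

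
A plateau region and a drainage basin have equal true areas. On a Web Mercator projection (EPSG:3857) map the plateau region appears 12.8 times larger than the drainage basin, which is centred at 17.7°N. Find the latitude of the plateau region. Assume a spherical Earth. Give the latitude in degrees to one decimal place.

On Mercator, (apparent₁)/(apparent₂) = sec²φ₁ / sec²φ₂ when true areas are equal.
cos²φ₂ / cos²φ₁ = 12.8  ⇒  cos φ₁ = cos 17.7° / √12.8 = 0.9527/3.578 = 0.2663.
φ₁ = arccos(0.2663) ≈ 74.6°.

74.6°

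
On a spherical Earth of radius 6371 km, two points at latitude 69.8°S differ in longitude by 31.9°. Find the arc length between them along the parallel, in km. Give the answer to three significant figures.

1220 km

Arc length along a parallel = R cos φ · Δλ (with Δλ in radians).
= 6371 × cos 69.8° × (31.9° × π/180) = 6371 × 0.3453 × 0.5568 ≈ 1220 km.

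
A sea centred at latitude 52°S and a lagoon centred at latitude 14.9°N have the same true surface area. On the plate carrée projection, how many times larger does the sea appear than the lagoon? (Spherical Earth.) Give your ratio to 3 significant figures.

1.57

Plate carrée maps x = Rλ, y = Rφ. The meridian scale is h = 1 and the parallel scale is k = 1/cos φ = sec φ.
Areal scale at 52°: h·k = 1.000 × 1.624 = 1.624.
Areal scale at 14.9°: h·k = 1.000 × 1.035 = 1.035.
Ratio = 1.624/1.035 ≈ 1.57.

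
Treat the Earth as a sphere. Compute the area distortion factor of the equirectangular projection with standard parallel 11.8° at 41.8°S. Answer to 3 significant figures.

With standard parallel φ₀ = 11.8°, the equirectangular projection gives x = Rλ cos φ₀, y = Rφ, so h = 1 and k = cos 11.8° / cos φ.
Areal scale = h·k = 1 × cos φ₀ / cos φ; at 41.8°, h = 1.000, k = 1.313, so h·k = 1.313.

1.31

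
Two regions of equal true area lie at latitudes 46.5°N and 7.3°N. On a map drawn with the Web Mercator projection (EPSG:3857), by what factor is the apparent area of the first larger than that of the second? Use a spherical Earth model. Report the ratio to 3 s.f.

2.08

On Mercator, area is exaggerated by sec²φ = 1/cos²φ.
At 46.5°: sec²(46.5°) = 1/0.6884² = 2.110.
At 7.3°: sec²(7.3°) = 1/0.9919² = 1.016.
Ratio = 2.110/1.016 = cos²(7.3°)/cos²(46.5°) ≈ 2.08.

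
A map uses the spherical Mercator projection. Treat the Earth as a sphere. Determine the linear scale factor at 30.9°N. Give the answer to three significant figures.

The Mercator projection is conformal; its linear scale factor is the same in every direction and equals sec φ = 1/cos φ.
k = 1/cos 30.9° = 1/0.8581 = 1.165.

1.17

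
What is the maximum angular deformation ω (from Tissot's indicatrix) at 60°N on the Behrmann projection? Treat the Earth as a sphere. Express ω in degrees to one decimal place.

The Behrmann projection is cylindrical equal-area with φ₀ = 30°. For cylindrical equal-area with standard parallel φ₀, h = cos φ / cos φ₀ and k = cos φ₀ / cos φ, so h·k = 1.
At 60°: h = 0.5774, k = 1.732; principal scales a = 1.732, b = 0.5774.
sin(ω/2) = (a − b)/(a + b) = 1.155/2.309 = 0.5000, so ω = 2 arcsin(0.5000) ≈ 60.0°.

60.0°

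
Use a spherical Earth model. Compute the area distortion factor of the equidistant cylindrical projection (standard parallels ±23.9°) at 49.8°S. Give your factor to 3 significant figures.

With standard parallel φ₀ = 23.9°, the equirectangular projection gives x = Rλ cos φ₀, y = Rφ, so h = 1 and k = cos 23.9° / cos φ.
Areal scale = h·k = 1 × cos φ₀ / cos φ; at 49.8°, h = 1.000, k = 1.416, so h·k = 1.416.

1.42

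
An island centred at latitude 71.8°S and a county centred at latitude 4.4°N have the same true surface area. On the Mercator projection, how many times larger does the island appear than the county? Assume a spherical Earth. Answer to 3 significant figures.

10.2

Mercator is conformal with k = sec φ, so areal scale = k² = sec²φ.
At 71.8°: sec²(71.8°) = 1/0.3123² = 10.25.
At 4.4°: sec²(4.4°) = 1/0.9971² = 1.006.
Ratio = 10.25/1.006 = cos²(4.4°)/cos²(71.8°) ≈ 10.2.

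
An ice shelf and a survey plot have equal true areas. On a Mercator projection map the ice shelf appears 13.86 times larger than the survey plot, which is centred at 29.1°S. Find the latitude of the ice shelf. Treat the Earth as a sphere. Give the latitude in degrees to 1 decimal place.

76.4°

On Mercator, (apparent₁)/(apparent₂) = sec²φ₁ / sec²φ₂ when true areas are equal.
cos²φ₂ / cos²φ₁ = 13.86  ⇒  cos φ₁ = cos 29.1° / √13.86 = 0.8738/3.723 = 0.2347.
φ₁ = arccos(0.2347) ≈ 76.4°.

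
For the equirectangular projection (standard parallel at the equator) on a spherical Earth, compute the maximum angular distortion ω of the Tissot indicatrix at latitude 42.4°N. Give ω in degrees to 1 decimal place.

Plate carrée maps x = Rλ, y = Rφ. The meridian scale is h = 1 and the parallel scale is k = 1/cos φ = sec φ.
At 42.4°: h = 1.000, k = 1.354; principal scales a = 1.354, b = 1.000.
sin(ω/2) = (a − b)/(a + b) = 0.3542/2.354 = 0.1504, so ω = 2 arcsin(0.1504) ≈ 17.3°.

17.3°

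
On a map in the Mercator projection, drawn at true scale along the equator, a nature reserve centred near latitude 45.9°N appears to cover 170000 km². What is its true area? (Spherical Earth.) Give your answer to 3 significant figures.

For Mercator, h = k = sec φ (a conformal cylindrical projection has a single point scale, 1/cos φ).
Areal scale = k² = sec²φ = 1/cos²(45.9°) = 1/0.6959² = 2.065.
True area = apparent / (areal scale) = 170000 / 2.065 ≈ 82300 km².

82300 km²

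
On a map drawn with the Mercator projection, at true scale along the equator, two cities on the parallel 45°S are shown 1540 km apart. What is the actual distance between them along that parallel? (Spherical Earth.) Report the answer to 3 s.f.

1090 km

Mercator is conformal, so the point scale is isotropic: h = k = sec φ = 1/cos φ.
Along the parallel at 45°, map distances are exaggerated by k = sec 45° = 1.414.
True distance = 1540 / 1.414 = 1540 × cos 45° ≈ 1090 km.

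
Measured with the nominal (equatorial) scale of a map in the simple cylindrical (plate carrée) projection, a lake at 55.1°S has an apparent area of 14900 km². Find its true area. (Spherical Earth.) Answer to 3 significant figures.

8520 km²

In the plate carrée (x = Rλ, y = Rφ), meridians are true-scale (h = 1) and parallels are stretched by k = sec φ.
Areal scale = h·k = 1 × sec φ; at 55.1°, h = 1.000, k = 1.748, so h·k = 1.748.
True area = apparent / (areal scale) = 14900 / 1.748 ≈ 8520 km².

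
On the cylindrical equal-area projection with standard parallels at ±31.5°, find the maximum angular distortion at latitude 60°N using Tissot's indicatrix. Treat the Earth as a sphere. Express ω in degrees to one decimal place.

58.4°

Cylindrical equal-area (φ₀ = 31.5°): h = cos φ / cos 31.5° along meridians, k = cos 31.5° / cos φ along parallels; h·k = 1.
At 60°: h = 0.5864, k = 1.705; principal scales a = 1.705, b = 0.5864.
sin(ω/2) = (a − b)/(a + b) = 1.119/2.292 = 0.4882, so ω = 2 arcsin(0.4882) ≈ 58.4°.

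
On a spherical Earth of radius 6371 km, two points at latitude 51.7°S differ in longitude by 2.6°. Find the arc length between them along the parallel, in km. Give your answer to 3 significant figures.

179 km

Arc length along a parallel = R cos φ · Δλ (with Δλ in radians).
= 6371 × cos 51.7° × (2.6° × π/180) = 6371 × 0.6198 × 0.04538 ≈ 179 km.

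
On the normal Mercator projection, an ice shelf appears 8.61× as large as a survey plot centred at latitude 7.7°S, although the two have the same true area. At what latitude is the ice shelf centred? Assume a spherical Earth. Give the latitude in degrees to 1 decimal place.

70.3°

Mercator areal scale is sec²φ, so apparent-area ratio = sec²φ₁ / sec²φ₂ = cos²φ₂ / cos²φ₁.
cos²φ₂ / cos²φ₁ = 8.61  ⇒  cos φ₁ = cos 7.7° / √8.61 = 0.9910/2.934 = 0.3377.
φ₁ = arccos(0.3377) ≈ 70.3°.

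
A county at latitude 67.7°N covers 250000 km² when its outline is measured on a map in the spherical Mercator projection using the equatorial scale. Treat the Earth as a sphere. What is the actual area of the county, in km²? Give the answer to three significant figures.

36000 km²

For Mercator, h = k = sec φ (a conformal cylindrical projection has a single point scale, 1/cos φ).
Areal scale = k² = sec²φ = 1/cos²(67.7°) = 1/0.3795² = 6.945.
True area = apparent / (areal scale) = 250000 / 6.945 ≈ 36000 km².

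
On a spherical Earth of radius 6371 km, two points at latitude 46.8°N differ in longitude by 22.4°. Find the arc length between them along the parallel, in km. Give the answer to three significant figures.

1710 km

Arc length along a parallel = R cos φ · Δλ (with Δλ in radians).
= 6371 × cos 46.8° × (22.4° × π/180) = 6371 × 0.6845 × 0.3910 ≈ 1710 km.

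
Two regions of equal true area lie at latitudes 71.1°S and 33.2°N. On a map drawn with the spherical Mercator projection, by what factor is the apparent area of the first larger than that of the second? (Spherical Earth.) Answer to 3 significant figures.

Mercator areal scale is sec²φ.
At 71.1°: sec²(71.1°) = 1/0.3239² = 9.531.
At 33.2°: sec²(33.2°) = 1/0.8368² = 1.428.
Ratio = 9.531/1.428 = cos²(33.2°)/cos²(71.1°) ≈ 6.67.

6.67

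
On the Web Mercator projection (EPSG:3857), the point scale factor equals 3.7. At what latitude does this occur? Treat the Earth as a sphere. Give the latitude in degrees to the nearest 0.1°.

74.3°

Mercator scale is k = sec φ = 1/cos φ.
1/cos φ = 3.7  ⇒  cos φ = 0.2703  ⇒  φ = arccos(0.2703) ≈ 74.3°.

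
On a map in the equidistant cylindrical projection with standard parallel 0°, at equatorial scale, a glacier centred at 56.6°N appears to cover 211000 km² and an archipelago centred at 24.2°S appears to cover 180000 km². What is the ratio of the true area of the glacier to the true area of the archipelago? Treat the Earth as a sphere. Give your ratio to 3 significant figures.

Plate carrée has h = 1 and k = sec φ, giving areal scale sec φ; true area = (apparent area) · cos φ.
True area of glacier: 211000 × cos(56.6°) = 211000 × 0.5505 = 116200 km².
True area of archipelago: 180000 × cos(24.2°) = 180000 × 0.9121 = 164200 km².
Ratio = 116200 / 164200 ≈ 0.707.

0.707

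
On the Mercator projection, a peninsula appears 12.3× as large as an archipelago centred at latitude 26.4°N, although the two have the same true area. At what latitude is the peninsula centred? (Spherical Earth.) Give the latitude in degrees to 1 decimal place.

On Mercator, (apparent₁)/(apparent₂) = sec²φ₁ / sec²φ₂ when true areas are equal.
cos²φ₂ / cos²φ₁ = 12.3  ⇒  cos φ₁ = cos 26.4° / √12.3 = 0.8957/3.507 = 0.2554.
φ₁ = arccos(0.2554) ≈ 75.2°.

75.2°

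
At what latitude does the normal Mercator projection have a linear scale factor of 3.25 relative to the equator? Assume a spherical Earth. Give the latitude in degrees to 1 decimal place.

72.1°

Mercator scale is k = sec φ = 1/cos φ.
1/cos φ = 3.25  ⇒  cos φ = 0.3077  ⇒  φ = arccos(0.3077) ≈ 72.1°.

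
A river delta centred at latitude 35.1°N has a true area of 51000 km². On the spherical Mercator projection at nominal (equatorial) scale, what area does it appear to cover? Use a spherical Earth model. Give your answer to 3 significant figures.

The Mercator projection is conformal; its linear scale factor is the same in every direction and equals sec φ = 1/cos φ.
Areal scale = k² = sec²φ = 1/cos²(35.1°) = 1/0.8181² = 1.494.
Apparent area = 51000 × 1.494 ≈ 76200 km².

76200 km²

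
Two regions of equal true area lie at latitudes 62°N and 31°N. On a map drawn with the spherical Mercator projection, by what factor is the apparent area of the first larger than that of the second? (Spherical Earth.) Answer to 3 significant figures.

Mercator areal scale is sec²φ.
At 62°: sec²(62°) = 1/0.4695² = 4.537.
At 31°: sec²(31°) = 1/0.8572² = 1.361.
Ratio = 4.537/1.361 = cos²(31°)/cos²(62°) ≈ 3.33.

3.33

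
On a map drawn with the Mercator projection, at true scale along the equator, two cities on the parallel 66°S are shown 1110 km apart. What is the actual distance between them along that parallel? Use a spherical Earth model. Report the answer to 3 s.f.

For Mercator, h = k = sec φ (a conformal cylindrical projection has a single point scale, 1/cos φ).
Along the parallel at 66°, map distances are exaggerated by k = sec 66° = 2.459.
True distance = 1110 / 2.459 = 1110 × cos 66° ≈ 451 km.

451 km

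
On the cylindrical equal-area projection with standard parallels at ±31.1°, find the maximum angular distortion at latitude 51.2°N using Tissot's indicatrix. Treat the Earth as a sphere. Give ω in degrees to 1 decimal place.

35.2°

A cylindrical equal-area projection with standard parallel φ₀ has meridian scale h = cos φ / cos φ₀ and parallel scale k = cos φ₀ / cos φ (so areas are preserved, h·k = 1).
At 51.2°: h = 0.7318, k = 1.367; principal scales a = 1.367, b = 0.7318.
sin(ω/2) = (a − b)/(a + b) = 0.6347/2.098 = 0.3025, so ω = 2 arcsin(0.3025) ≈ 35.2°.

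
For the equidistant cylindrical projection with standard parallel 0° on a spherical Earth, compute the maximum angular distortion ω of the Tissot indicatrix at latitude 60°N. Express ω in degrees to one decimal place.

38.9°

In the plate carrée (x = Rλ, y = Rφ), meridians are true-scale (h = 1) and parallels are stretched by k = sec φ.
At 60°: h = 1.000, k = 2.000; principal scales a = 2.000, b = 1.000.
sin(ω/2) = (a − b)/(a + b) = 1.0000/3.000 = 0.3333, so ω = 2 arcsin(0.3333) ≈ 38.9°.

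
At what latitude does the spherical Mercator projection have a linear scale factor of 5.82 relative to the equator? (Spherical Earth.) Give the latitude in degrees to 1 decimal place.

80.1°

Mercator scale is k = sec φ = 1/cos φ.
1/cos φ = 5.82  ⇒  cos φ = 0.1718  ⇒  φ = arccos(0.1718) ≈ 80.1°.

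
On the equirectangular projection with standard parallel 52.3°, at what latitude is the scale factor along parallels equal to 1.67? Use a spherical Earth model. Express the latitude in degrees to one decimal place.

With standard parallel φ₀ = 52.3°, the equirectangular projection gives x = Rλ cos φ₀, y = Rφ, so h = 1 and k = cos 52.3° / cos φ.
k = cos φ₀ / cos φ = 1.67  ⇒  cos φ = cos 52.3° / 1.67 = 0.3662.
φ = arccos(0.3662) ≈ 68.5°.

68.5°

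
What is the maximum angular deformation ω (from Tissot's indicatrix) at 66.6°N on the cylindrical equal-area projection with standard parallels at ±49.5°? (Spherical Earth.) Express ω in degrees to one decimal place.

For cylindrical equal-area with standard parallel φ₀, h = cos φ / cos φ₀ and k = cos φ₀ / cos φ, so h·k = 1.
At 66.6°: h = 0.6115, k = 1.635; principal scales a = 1.635, b = 0.6115.
sin(ω/2) = (a − b)/(a + b) = 1.024/2.247 = 0.4557, so ω = 2 arcsin(0.4557) ≈ 54.2°.

54.2°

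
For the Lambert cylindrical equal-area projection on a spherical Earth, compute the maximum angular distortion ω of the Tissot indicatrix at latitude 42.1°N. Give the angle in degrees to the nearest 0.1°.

The Lambert cylindrical equal-area projection is the cylindrical equal-area projection with its standard parallel at the equator (φ₀ = 0). A cylindrical equal-area projection with standard parallel φ₀ has meridian scale h = cos φ / cos φ₀ and parallel scale k = cos φ₀ / cos φ (so areas are preserved, h·k = 1).
At 42.1°: h = 0.7420, k = 1.348; principal scales a = 1.348, b = 0.7420.
sin(ω/2) = (a − b)/(a + b) = 0.6058/2.090 = 0.2899, so ω = 2 arcsin(0.2899) ≈ 33.7°.

33.7°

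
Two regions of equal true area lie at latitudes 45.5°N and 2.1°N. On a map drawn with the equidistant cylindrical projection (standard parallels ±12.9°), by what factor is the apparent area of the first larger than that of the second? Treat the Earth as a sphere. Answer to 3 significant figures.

1.43

The equidistant cylindrical projection with φ₀ = 12.9° has h = 1 (meridians true) and k = cos φ₀ / cos φ along parallels.
Areal scale at 45.5°: h·k = 1.000 × 1.391 = 1.391.
Areal scale at 2.1°: h·k = 1.000 × 0.9754 = 0.9754.
Ratio = 1.391/0.9754 ≈ 1.43.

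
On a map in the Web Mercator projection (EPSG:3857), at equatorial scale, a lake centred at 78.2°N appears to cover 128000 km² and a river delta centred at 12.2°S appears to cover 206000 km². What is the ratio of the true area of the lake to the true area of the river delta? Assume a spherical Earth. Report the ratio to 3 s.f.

On Mercator the areal scale is sec²φ, so true area = apparent × cos²φ.
True area of lake: 128000 × cos²(78.2°) = 128000 × 0.04182 = 5353 km².
True area of river delta: 206000 × cos²(12.2°) = 206000 × 0.9553 = 196800 km².
Ratio = 5353 / 196800 ≈ 0.0272.

0.0272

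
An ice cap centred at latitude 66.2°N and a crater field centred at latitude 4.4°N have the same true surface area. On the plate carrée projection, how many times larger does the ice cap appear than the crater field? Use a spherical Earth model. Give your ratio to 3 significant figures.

For the equirectangular projection with φ₀ = 0 (plate carrée), h = 1 along meridians and k = sec φ along parallels.
Areal scale at 66.2°: h·k = 1.000 × 2.478 = 2.478.
Areal scale at 4.4°: h·k = 1.000 × 1.003 = 1.003.
Ratio = 2.478/1.003 ≈ 2.47.

2.47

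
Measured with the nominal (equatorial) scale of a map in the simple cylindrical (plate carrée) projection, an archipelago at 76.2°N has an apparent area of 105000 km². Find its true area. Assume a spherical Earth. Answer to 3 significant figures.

25000 km²

For the equirectangular projection with φ₀ = 0 (plate carrée), h = 1 along meridians and k = sec φ along parallels.
Areal scale = h·k = 1 × sec φ; at 76.2°, h = 1.000, k = 4.192, so h·k = 4.192.
True area = apparent / (areal scale) = 105000 / 4.192 ≈ 25000 km².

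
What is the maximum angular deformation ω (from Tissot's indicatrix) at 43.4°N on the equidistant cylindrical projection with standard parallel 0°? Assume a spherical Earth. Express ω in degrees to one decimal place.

Plate carrée maps x = Rλ, y = Rφ. The meridian scale is h = 1 and the parallel scale is k = 1/cos φ = sec φ.
At 43.4°: h = 1.000, k = 1.376; principal scales a = 1.376, b = 1.000.
sin(ω/2) = (a − b)/(a + b) = 0.3763/2.376 = 0.1584, so ω = 2 arcsin(0.1584) ≈ 18.2°.

18.2°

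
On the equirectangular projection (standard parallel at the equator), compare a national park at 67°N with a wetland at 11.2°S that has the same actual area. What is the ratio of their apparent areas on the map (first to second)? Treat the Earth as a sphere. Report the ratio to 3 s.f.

Plate carrée maps x = Rλ, y = Rφ. The meridian scale is h = 1 and the parallel scale is k = 1/cos φ = sec φ.
Areal scale at 67°: h·k = 1.000 × 2.559 = 2.559.
Areal scale at 11.2°: h·k = 1.000 × 1.019 = 1.019.
Ratio = 2.559/1.019 ≈ 2.51.

2.51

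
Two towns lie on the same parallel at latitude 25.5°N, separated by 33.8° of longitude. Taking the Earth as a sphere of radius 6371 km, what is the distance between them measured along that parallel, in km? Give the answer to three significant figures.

Arc length along a parallel = R cos φ · Δλ (with Δλ in radians).
= 6371 × cos 25.5° × (33.8° × π/180) = 6371 × 0.9026 × 0.5899 ≈ 3390 km.

3390 km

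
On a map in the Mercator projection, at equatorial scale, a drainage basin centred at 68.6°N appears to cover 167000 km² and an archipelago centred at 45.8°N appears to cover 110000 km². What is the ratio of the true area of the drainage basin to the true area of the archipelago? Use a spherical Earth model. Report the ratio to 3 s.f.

0.416

On Mercator the areal scale is sec²φ, so true area = apparent × cos²φ.
True area of drainage basin: 167000 × cos²(68.6°) = 167000 × 0.1331 = 22230 km².
True area of archipelago: 110000 × cos²(45.8°) = 110000 × 0.4860 = 53460 km².
Ratio = 22230 / 53460 ≈ 0.416.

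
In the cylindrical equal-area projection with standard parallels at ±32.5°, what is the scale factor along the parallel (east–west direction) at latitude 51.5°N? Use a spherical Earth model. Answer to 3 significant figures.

1.35

For cylindrical equal-area with standard parallel φ₀, h = cos φ / cos φ₀ and k = cos φ₀ / cos φ, so h·k = 1.
k = cos 32.5° / cos 51.5° = 0.8434/0.6225 = 1.355.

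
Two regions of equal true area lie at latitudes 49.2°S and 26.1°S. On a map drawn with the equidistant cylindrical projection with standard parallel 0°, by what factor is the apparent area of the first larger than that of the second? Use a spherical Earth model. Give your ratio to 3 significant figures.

1.37

In the plate carrée (x = Rλ, y = Rφ), meridians are true-scale (h = 1) and parallels are stretched by k = sec φ.
Areal scale at 49.2°: h·k = 1.000 × 1.530 = 1.530.
Areal scale at 26.1°: h·k = 1.000 × 1.114 = 1.114.
Ratio = 1.530/1.114 ≈ 1.37.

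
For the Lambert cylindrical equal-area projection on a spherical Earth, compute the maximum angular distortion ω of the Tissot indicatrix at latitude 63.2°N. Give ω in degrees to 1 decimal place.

82.9°

The Lambert cylindrical equal-area projection is the cylindrical equal-area projection with its standard parallel at the equator (φ₀ = 0). Cylindrical equal-area (φ₀ = 0°): h = cos φ / cos 0° along meridians, k = cos 0° / cos φ along parallels; h·k = 1.
At 63.2°: h = 0.4509, k = 2.218; principal scales a = 2.218, b = 0.4509.
sin(ω/2) = (a − b)/(a + b) = 1.767/2.669 = 0.6621, so ω = 2 arcsin(0.6621) ≈ 82.9°.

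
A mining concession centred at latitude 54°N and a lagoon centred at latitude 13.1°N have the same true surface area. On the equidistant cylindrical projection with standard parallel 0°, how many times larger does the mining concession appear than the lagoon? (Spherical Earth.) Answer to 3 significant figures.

1.66

In the plate carrée (x = Rλ, y = Rφ), meridians are true-scale (h = 1) and parallels are stretched by k = sec φ.
Areal scale at 54°: h·k = 1.000 × 1.701 = 1.701.
Areal scale at 13.1°: h·k = 1.000 × 1.027 = 1.027.
Ratio = 1.701/1.027 ≈ 1.66.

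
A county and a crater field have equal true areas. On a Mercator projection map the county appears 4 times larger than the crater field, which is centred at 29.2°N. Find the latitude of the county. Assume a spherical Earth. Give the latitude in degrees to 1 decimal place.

64.1°

For equal true areas on Mercator, apparent areas scale as sec²φ, so the ratio is cos²φ₂ / cos²φ₁.
cos²φ₂ / cos²φ₁ = 4  ⇒  cos φ₁ = cos 29.2° / √4 = 0.8729/2.000 = 0.4365.
φ₁ = arccos(0.4365) ≈ 64.1°.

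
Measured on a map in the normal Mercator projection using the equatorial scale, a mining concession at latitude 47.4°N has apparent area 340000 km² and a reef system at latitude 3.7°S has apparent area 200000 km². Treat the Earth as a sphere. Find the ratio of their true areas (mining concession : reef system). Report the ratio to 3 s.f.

0.782

Since Mercator area scale is 1/cos²φ, the true area equals the apparent area multiplied by cos²φ.
True area of mining concession: 340000 × cos²(47.4°) = 340000 × 0.4582 = 155800 km².
True area of reef system: 200000 × cos²(3.7°) = 200000 × 0.9958 = 199200 km².
Ratio = 155800 / 199200 ≈ 0.782.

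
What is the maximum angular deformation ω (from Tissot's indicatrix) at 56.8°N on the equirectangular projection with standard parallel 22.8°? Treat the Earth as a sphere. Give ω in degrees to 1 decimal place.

The equidistant cylindrical projection with φ₀ = 22.8° has h = 1 (meridians true) and k = cos φ₀ / cos φ along parallels.
At 56.8°: h = 1.000, k = 1.684; principal scales a = 1.684, b = 1.000.
sin(ω/2) = (a − b)/(a + b) = 0.6836/2.684 = 0.2547, so ω = 2 arcsin(0.2547) ≈ 29.5°.

29.5°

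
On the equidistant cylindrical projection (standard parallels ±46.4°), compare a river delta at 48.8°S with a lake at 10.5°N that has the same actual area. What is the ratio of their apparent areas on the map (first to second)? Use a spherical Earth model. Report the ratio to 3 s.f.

1.49

With standard parallel φ₀ = 46.4°, the equirectangular projection gives x = Rλ cos φ₀, y = Rφ, so h = 1 and k = cos 46.4° / cos φ.
Areal scale at 48.8°: h·k = 1.000 × 1.047 = 1.047.
Areal scale at 10.5°: h·k = 1.000 × 0.7014 = 0.7014.
Ratio = 1.047/0.7014 ≈ 1.49.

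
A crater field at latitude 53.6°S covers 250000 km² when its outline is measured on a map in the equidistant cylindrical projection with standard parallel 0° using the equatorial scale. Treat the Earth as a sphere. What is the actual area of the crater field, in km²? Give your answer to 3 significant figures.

Plate carrée maps x = Rλ, y = Rφ. The meridian scale is h = 1 and the parallel scale is k = 1/cos φ = sec φ.
Areal scale = h·k = 1 × sec φ; at 53.6°, h = 1.000, k = 1.685, so h·k = 1.685.
True area = apparent / (areal scale) = 250000 / 1.685 ≈ 148000 km².

148000 km²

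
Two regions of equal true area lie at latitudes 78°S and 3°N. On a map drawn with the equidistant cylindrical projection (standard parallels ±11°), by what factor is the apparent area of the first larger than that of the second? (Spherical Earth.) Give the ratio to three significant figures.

With standard parallel φ₀ = 11°, the equirectangular projection gives x = Rλ cos φ₀, y = Rφ, so h = 1 and k = cos 11° / cos φ.
Areal scale at 78°: h·k = 1.000 × 4.721 = 4.721.
Areal scale at 3°: h·k = 1.000 × 0.9830 = 0.9830.
Ratio = 4.721/0.9830 ≈ 4.80.

4.80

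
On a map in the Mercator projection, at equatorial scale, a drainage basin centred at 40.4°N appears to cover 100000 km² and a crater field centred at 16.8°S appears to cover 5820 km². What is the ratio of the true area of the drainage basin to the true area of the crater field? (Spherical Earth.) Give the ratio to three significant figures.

Mercator's areal exaggeration is sec²φ; hence true area = (apparent area) · cos²φ.
True area of drainage basin: 100000 × cos²(40.4°) = 100000 × 0.5799 = 57990 km².
True area of crater field: 5820 × cos²(16.8°) = 5820 × 0.9165 = 5334 km².
Ratio = 57990 / 5334 ≈ 10.9.

10.9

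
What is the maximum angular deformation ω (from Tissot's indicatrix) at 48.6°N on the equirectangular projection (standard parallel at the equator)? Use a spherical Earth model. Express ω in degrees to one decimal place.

In the plate carrée (x = Rλ, y = Rφ), meridians are true-scale (h = 1) and parallels are stretched by k = sec φ.
At 48.6°: h = 1.000, k = 1.512; principal scales a = 1.512, b = 1.000.
sin(ω/2) = (a − b)/(a + b) = 0.5121/2.512 = 0.2039, so ω = 2 arcsin(0.2039) ≈ 23.5°.

23.5°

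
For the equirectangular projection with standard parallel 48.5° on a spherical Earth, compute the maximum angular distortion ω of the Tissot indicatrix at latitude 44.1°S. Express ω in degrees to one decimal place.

With standard parallel φ₀ = 48.5°, the equirectangular projection gives x = Rλ cos φ₀, y = Rφ, so h = 1 and k = cos 48.5° / cos φ.
At 44.1°: h = 1.000, k = 0.9227; principal scales a = 1.000, b = 0.9227.
sin(ω/2) = (a − b)/(a + b) = 0.07729/1.923 = 0.04020, so ω = 2 arcsin(0.04020) ≈ 4.6°.

4.6°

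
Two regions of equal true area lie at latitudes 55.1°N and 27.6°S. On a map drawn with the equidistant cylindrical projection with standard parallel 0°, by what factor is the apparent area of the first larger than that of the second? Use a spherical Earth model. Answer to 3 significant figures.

1.55

In the plate carrée (x = Rλ, y = Rφ), meridians are true-scale (h = 1) and parallels are stretched by k = sec φ.
Areal scale at 55.1°: h·k = 1.000 × 1.748 = 1.748.
Areal scale at 27.6°: h·k = 1.000 × 1.128 = 1.128.
Ratio = 1.748/1.128 ≈ 1.55.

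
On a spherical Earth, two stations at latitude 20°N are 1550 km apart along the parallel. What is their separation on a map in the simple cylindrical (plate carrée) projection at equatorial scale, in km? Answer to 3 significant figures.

Plate carrée maps x = Rλ, y = Rφ. The meridian scale is h = 1 and the parallel scale is k = 1/cos φ = sec φ.
Along the parallel, k = sec 20° = 1/0.9397 = 1.064.
Map distance = 1550 × 1.064 ≈ 1650 km.

1650 km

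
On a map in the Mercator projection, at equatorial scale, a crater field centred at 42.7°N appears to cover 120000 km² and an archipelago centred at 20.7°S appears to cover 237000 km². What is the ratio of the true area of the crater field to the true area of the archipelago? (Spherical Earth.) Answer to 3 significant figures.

0.313

On Mercator the areal scale is sec²φ, so true area = apparent × cos²φ.
True area of crater field: 120000 × cos²(42.7°) = 120000 × 0.5401 = 64810 km².
True area of archipelago: 237000 × cos²(20.7°) = 237000 × 0.8751 = 207400 km².
Ratio = 64810 / 207400 ≈ 0.313.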